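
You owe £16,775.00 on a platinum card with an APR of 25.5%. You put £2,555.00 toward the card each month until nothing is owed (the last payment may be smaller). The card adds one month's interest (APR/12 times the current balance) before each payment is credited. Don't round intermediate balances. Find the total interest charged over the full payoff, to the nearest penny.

£1,486.53

Monthly rate r = 25.5%/12 = 2.125% = 0.02125.
Payoff takes n = ⌈−ln(1 − rB₀/P)/ln(1+r)⌉ = ⌈7.146⌉ = 8 payments; the last is £376.53.
Total paid = 7·£2,555.00 + £376.53 = £18,261.53.
Total interest = total paid − principal = £18,261.53 − £16,775.00 = £1,486.53.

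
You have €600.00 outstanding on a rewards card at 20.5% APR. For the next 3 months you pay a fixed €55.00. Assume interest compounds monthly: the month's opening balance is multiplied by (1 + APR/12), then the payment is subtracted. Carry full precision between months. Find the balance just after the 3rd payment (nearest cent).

€463.44

Monthly rate r = 20.5%/12 = 1.70833% = 0.0170833.
Each month: B ← B·(1+r) − €55.00.
Month 1: interest €10.25; balance after payment €555.25.
Month 2: interest €9.49; balance after payment €509.74.
Month 3: interest €8.71; balance after payment €463.44.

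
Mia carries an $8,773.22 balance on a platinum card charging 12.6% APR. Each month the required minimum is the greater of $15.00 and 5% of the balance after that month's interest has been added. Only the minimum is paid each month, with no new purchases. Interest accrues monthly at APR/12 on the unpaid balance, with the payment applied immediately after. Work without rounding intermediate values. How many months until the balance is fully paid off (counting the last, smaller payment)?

106 months

Monthly rate r = 12.6%/12 = 1.05% = 0.0105.
While 5% of the post-interest balance exceeds $15.00, each month B ← (B·(1+r))·(1 − 0.05), i.e. B shrinks by the factor (1+r)·0.95 = 0.95997.
This holds for months 1–83. Entering month 84 the balance is $295.62; 5% of the post-interest balance is now below $15.00, so the flat $15.00 minimum applies from here.
From month 84 a fixed $15.00 at rate r clears $295.62 in 23 more payments. Total: 83 + 23 = 106 months.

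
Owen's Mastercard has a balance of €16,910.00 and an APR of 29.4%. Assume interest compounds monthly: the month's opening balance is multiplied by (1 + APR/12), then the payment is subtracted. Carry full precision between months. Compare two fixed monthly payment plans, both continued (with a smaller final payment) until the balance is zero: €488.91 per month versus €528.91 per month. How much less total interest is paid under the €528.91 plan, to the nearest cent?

Monthly rate r = 29.4%/12 = 2.45% = 0.0245.
At €488.91/mo: n = ⌈−ln(1 − rB₀/P)/ln(1+r)⌉ = 78 payments (last €326.03); total interest = total paid − €16,910.00 = €21,062.10.
At €528.91/mo: 64 payments (last €95.87); total interest €16,507.20.
Interest saved = €21,062.10 − €16,507.20 = €4,554.90.

€4,554.90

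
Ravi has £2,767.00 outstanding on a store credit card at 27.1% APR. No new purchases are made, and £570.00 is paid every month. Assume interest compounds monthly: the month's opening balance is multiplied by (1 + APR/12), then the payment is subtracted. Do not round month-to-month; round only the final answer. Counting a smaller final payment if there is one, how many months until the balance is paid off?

6 payments

Monthly rate r = 27.1%/12 = 2.25833% = 0.0225833.
Recurrence: B ← B·(1+r) − £570.00.
Month 1: interest £62.49; balance after payment £2,259.49.
Month 2: interest £51.03; balance after payment £1,740.51.
Month 3: interest £39.31; balance after payment £1,209.82.
Month 4: interest £27.32; balance after payment £667.14.
Month 5: interest £15.07; balance after payment £112.21.
Month 6: interest £2.53; balance after payment £0.00.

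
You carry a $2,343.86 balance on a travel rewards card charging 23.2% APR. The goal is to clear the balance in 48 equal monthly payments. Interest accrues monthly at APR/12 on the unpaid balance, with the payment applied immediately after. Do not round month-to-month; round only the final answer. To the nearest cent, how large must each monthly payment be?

Monthly rate r = 23.2%/12 = 1.93333% = 0.0193333.
Level-payment amortization: P = B₀·r / (1 − (1+r)^(−n)) = 2343.86·0.0193333 / (1 − 1.01933^(−48)).
Denominator 1 − (1+r)^(−48) = 0.601139403.
P = 45.3146 / 0.601139403 ≈ 75.38.

$75.38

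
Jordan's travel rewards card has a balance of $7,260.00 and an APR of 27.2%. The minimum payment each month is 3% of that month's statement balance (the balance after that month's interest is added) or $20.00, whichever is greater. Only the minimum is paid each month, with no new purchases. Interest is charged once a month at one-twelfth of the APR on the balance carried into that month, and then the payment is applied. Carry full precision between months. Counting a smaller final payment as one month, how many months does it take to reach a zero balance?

Monthly rate r = 27.2%/12 = 2.26667% = 0.0226667.
While 3% of the post-interest balance exceeds $20.00, each month B ← (B·(1+r))·(1 − 0.03), i.e. B shrinks by the factor (1+r)·0.97 = 0.99199.
This holds for months 1–300. Entering month 301 the balance is $649.66; 3% of the post-interest balance is now below $20.00, so the flat $20.00 minimum applies from here.
From month 301 a fixed $20.00 at rate r clears $649.66 in 60 more payments. Total: 300 + 60 = 360 months.

360 months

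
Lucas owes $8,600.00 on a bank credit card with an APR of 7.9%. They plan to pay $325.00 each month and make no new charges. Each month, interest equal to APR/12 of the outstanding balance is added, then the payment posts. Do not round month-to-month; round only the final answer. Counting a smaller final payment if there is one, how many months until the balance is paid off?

Monthly rate r = 7.9%/12 = 0.658333% = 0.00658333.
Recurrence: B ← B·(1+r) − $325.00.
Month 1: interest $56.62; balance after payment $8,331.62.
Month 2: interest $54.85; balance after payment $8,061.47.
Closed form: n = −ln(1 − rB₀/P)/ln(1+r) = −ln(0.82579)/ln(1.00658) ≈ 29.170, so the balance reaches zero during payment 30.

30 payments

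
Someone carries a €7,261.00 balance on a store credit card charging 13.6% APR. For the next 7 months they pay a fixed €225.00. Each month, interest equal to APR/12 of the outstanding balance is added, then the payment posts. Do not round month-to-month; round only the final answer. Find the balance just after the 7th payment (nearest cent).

Monthly rate r = 13.6%/12 = 1.13333% = 0.0113333.
Each month: B ← B·(1+r) − €225.00.
Month 1: interest €82.29; balance after payment €7,118.29.
Month 2: interest €80.67; balance after payment €6,973.97.
Month 3: interest €79.04; balance after payment €6,828.00.
Month 4: interest €77.38; balance after payment €6,680.39.
Month 5: interest €75.71; balance after payment €6,531.10.
Month 6: interest €74.02; balance after payment €6,380.12.
Month 7: interest €72.31; balance after payment €6,227.43.

€6,227.43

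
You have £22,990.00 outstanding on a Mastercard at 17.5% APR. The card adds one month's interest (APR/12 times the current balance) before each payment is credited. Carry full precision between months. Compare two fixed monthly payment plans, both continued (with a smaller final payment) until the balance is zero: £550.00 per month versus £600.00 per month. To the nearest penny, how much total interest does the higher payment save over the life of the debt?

Monthly rate r = 17.5%/12 = 1.45833% = 0.0145833.
At £550.00/mo: n = ⌈−ln(1 − rB₀/P)/ln(1+r)⌉ = 65 payments (last £529.99); total interest = total paid − £22,990.00 = £12,739.99.
At £600.00/mo: 57 payments (last £309.97); total interest £10,919.97.
Interest saved = £12,739.99 − £10,919.97 = £1,820.02.

£1,820.02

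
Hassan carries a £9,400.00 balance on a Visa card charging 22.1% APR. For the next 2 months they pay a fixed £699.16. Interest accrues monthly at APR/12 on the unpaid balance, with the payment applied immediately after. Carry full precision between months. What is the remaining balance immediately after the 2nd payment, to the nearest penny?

Monthly rate r = 22.1%/12 = 1.84167% = 0.0184167.
Each month: B ← B·(1+r) − £699.16.
Month 1: interest £173.12; balance after payment £8,873.96.
Month 2: interest £163.43; balance after payment £8,338.23.

£8,338.23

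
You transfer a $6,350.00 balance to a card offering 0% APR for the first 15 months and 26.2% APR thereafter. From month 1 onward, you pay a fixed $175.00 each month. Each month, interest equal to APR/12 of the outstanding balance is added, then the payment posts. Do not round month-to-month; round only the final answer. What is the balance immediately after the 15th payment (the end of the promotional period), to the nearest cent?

Promo months 1–15 at r₀ = 0%/12 = 0; months 16+ at r₁ = 26.2%/12 = 0.0218333.
After month 15 (no interest yet): B = $6,350.00 − 15·$175.00 = $3,725.00.

$3,725.00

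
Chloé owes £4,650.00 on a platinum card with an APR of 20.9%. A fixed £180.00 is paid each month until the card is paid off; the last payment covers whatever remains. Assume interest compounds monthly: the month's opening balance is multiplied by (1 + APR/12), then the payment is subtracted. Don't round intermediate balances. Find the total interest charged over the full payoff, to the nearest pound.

£1,581

Monthly rate r = 20.9%/12 = 1.74167% = 0.0174167.
Payoff takes n = ⌈−ln(1 − rB₀/P)/ln(1+r)⌉ = ⌈34.616⌉ = 35 payments; the last is £111.30.
Total paid = 34·£180.00 + £111.30 = £6,231.30.
Total interest = total paid − principal = £6,231.30 − £4,650.00 = £1,581.30.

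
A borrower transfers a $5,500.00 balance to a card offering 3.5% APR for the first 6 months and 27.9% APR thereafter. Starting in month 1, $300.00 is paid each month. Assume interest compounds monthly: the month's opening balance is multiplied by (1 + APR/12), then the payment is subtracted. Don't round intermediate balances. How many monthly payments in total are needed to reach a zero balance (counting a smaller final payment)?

Promo months 1–6 at r₀ = 3.5%/12 = 0.00291667; months 7+ at r₁ = 27.9%/12 = 0.02325.
After month 6: iterate B ← B·(1+r₀) − $300.00 for 6 months → $3,783.78.
Then at r₁ with $300.00/mo: n₂ = −ln(1 − r₁·B/P)/ln(1+r₁) ≈ 15.10 → 16 more payments.

22 months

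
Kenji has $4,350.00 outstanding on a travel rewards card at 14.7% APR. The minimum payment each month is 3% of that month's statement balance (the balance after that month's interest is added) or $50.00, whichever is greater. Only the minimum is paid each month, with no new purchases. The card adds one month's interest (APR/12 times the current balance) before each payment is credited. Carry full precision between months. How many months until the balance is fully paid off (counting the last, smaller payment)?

Monthly rate r = 14.7%/12 = 1.225% = 0.01225.
While 3% of the post-interest balance exceeds $50.00, each month B ← (B·(1+r))·(1 − 0.03), i.e. B shrinks by the factor (1+r)·0.97 = 0.98188.
This holds for months 1–54. Entering month 55 the balance is $1,620.70; 3% of the post-interest balance is now below $50.00, so the flat $50.00 minimum applies from here.
From month 55 a fixed $50.00 at rate r clears $1,620.70 in 42 more payments. Total: 54 + 42 = 96 months.

96 months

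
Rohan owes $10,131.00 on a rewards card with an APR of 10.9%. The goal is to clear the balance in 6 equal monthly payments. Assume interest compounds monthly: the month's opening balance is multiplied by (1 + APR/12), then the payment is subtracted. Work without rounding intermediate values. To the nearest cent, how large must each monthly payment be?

$1,742.58

Monthly rate r = 10.9%/12 = 0.908333% = 0.00908333.
Level-payment amortization: P = B₀·r / (1 − (1+r)^(−n)) = 10131.00·0.00908333 / (1 − 1.00908^(−6)).
Denominator 1 − (1+r)^(−6) = 0.0528084803.
P = 92.0233 / 0.0528084803 ≈ 1742.58.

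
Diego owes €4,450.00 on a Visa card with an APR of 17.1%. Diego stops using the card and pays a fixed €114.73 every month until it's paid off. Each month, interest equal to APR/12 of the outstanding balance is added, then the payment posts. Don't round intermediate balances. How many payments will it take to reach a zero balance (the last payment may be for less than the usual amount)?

Monthly rate r = 17.1%/12 = 1.425% = 0.01425.
Recurrence: B ← B·(1+r) − €114.73.
Month 1: interest €63.41; balance after payment €4,398.68.
Month 2: interest €62.68; balance after payment €4,346.63.
Closed form: n = −ln(1 − rB₀/P)/ln(1+r) = −ln(0.44729)/ln(1.01425) ≈ 56.861, so the balance reaches zero during payment 57.

57 payments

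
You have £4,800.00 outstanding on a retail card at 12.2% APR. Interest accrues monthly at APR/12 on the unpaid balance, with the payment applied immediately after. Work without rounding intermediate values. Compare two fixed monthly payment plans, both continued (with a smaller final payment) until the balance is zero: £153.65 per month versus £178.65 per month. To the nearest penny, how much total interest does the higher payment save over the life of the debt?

£169.83

Monthly rate r = 12.2%/12 = 1.01667% = 0.0101667.
At £153.65/mo: n = ⌈−ln(1 − rB₀/P)/ln(1+r)⌉ = 38 payments (last £119.82); total interest = total paid − £4,800.00 = £1,004.87.
At £178.65/mo: 32 payments (last £96.89); total interest £835.04.
Interest saved = £1,004.87 − £835.04 = £169.83.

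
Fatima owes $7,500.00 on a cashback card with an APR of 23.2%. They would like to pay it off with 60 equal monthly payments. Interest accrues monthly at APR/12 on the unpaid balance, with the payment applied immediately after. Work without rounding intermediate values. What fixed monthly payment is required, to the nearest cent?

Monthly rate r = 23.2%/12 = 1.93333% = 0.0193333.
Level-payment amortization: P = B₀·r / (1 − (1+r)^(−n)) = 7500.00·0.0193333 / (1 − 1.01933^(−60)).
Denominator 1 − (1+r)^(−60) = 0.683023972.
P = 145 / 0.683023972 ≈ 212.29.

$212.29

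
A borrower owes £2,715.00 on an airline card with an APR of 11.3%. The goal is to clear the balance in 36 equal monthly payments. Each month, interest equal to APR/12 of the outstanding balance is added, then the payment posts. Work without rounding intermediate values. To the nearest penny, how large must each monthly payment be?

£89.27

Monthly rate r = 11.3%/12 = 0.941667% = 0.00941667.
Level-payment amortization: P = B₀·r / (1 − (1+r)^(−n)) = 2715.00·0.00941667 / (1 − 1.00942^(−36)).
Denominator 1 − (1+r)^(−36) = 0.286386532.
P = 25.5663 / 0.286386532 ≈ 89.27.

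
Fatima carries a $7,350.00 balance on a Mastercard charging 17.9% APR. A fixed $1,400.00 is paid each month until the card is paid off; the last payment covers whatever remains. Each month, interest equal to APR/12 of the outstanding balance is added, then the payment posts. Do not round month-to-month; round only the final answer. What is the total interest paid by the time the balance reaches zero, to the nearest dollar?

Monthly rate r = 17.9%/12 = 1.49167% = 0.0149167.
Payoff takes n = ⌈−ln(1 − rB₀/P)/ln(1+r)⌉ = ⌈5.508⌉ = 6 payments; the last is $713.30.
Total paid = 5·$1,400.00 + $713.30 = $7,713.30.
Total interest = total paid − principal = $7,713.30 − $7,350.00 = $363.30.

$363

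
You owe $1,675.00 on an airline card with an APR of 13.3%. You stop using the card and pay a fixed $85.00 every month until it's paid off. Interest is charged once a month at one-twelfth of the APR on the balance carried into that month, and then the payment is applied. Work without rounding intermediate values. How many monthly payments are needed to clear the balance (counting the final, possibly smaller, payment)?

23 payments

Monthly rate r = 13.3%/12 = 1.10833% = 0.0110833.
Recurrence: B ← B·(1+r) − $85.00.
Month 1: interest $18.56; balance after payment $1,608.56.
Month 2: interest $17.83; balance after payment $1,541.39.
Closed form: n = −ln(1 − rB₀/P)/ln(1+r) = −ln(0.78159)/ln(1.01108) ≈ 22.356, so the balance reaches zero during payment 23.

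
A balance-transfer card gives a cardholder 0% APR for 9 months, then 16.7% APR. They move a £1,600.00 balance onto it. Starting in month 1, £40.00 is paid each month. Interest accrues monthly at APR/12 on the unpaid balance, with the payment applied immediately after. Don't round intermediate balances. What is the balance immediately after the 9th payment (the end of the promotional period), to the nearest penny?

£1,240.00

Promo months 1–9 at r₀ = 0%/12 = 0; months 10+ at r₁ = 16.7%/12 = 0.0139167.
After month 9 (no interest yet): B = £1,600.00 − 9·£40.00 = £1,240.00.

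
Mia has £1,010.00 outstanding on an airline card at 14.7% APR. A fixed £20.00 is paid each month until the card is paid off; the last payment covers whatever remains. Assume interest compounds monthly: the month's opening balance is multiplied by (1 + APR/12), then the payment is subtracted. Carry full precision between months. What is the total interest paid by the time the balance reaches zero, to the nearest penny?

£573.47

Monthly rate r = 14.7%/12 = 1.225% = 0.01225.
Payoff takes n = ⌈−ln(1 − rB₀/P)/ln(1+r)⌉ = ⌈79.173⌉ = 80 payments; the last is £3.47.
Total paid = 79·£20.00 + £3.47 = £1,583.47.
Total interest = total paid − principal = £1,583.47 − £1,010.00 = £573.47.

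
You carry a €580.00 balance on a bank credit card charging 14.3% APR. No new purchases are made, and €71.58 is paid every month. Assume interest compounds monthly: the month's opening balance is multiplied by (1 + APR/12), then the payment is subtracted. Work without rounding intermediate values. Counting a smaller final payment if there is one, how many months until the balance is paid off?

Monthly rate r = 14.3%/12 = 1.19167% = 0.0119167.
Recurrence: B ← B·(1+r) − €71.58.
Month 1: interest €6.91; balance after payment €515.33.
Month 2: interest €6.14; balance after payment €449.89.
Closed form: n = −ln(1 − rB₀/P)/ln(1+r) = −ln(0.90344)/ln(1.01192) ≈ 8.572, so the balance reaches zero during payment 9.

9 payments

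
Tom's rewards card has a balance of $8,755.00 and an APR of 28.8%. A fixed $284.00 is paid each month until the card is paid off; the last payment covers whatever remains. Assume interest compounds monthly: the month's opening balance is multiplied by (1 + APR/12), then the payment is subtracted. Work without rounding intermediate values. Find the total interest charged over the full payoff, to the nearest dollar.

Monthly rate r = 28.8%/12 = 2.4% = 0.024.
Payoff takes n = ⌈−ln(1 − rB₀/P)/ln(1+r)⌉ = ⌈56.776⌉ = 57 payments; the last is $221.00.
Total paid = 56·$284.00 + $221.00 = $16,125.00.
Total interest = total paid − principal = $16,125.00 − $8,755.00 = $7,370.00.

$7,370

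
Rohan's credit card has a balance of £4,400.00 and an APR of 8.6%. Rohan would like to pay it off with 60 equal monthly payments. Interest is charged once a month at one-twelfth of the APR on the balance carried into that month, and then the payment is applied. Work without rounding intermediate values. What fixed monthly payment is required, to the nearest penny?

£90.48

Monthly rate r = 8.6%/12 = 0.716667% = 0.00716667.
Level-payment amortization: P = B₀·r / (1 − (1+r)^(−n)) = 4400.00·0.00716667 / (1 − 1.00717^(−60)).
Denominator 1 − (1+r)^(−60) = 0.348492577.
P = 31.5333 / 0.348492577 ≈ 90.48.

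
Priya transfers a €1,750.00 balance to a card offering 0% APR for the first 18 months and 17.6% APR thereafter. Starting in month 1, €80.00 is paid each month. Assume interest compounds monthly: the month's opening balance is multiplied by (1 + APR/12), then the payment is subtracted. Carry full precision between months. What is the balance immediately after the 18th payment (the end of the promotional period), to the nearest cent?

€310.00

Promo months 1–18 at r₀ = 0%/12 = 0; months 19+ at r₁ = 17.6%/12 = 0.0146667.
After month 18 (no interest yet): B = €1,750.00 − 18·€80.00 = €310.00.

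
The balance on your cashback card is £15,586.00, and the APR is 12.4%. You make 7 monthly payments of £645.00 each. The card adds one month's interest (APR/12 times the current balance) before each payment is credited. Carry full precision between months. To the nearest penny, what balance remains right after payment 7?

£12,091.54

Monthly rate r = 12.4%/12 = 1.03333% = 0.0103333.
Each month: B ← B·(1+r) − £645.00.
Month 1: interest £161.06; balance after payment £15,102.06.
Month 2: interest £156.05; balance after payment £14,613.11.
Month 3: interest £151.00; balance after payment £14,119.11.
Month 4: interest £145.90; balance after payment £13,620.01.
Month 5: interest £140.74; balance after payment £13,115.75.
Month 6: interest £135.53; balance after payment £12,606.28.
Month 7: interest £130.26; balance after payment £12,091.54.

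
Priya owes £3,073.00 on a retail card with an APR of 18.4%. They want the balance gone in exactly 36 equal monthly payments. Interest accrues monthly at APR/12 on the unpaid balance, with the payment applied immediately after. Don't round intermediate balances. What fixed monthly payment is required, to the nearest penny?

£111.71

Monthly rate r = 18.4%/12 = 1.53333% = 0.0153333.
Level-payment amortization: P = B₀·r / (1 − (1+r)^(−n)) = 3073.00·0.0153333 / (1 − 1.01533^(−36)).
Denominator 1 − (1+r)^(−36) = 0.42178573.
P = 47.1193 / 0.42178573 ≈ 111.71.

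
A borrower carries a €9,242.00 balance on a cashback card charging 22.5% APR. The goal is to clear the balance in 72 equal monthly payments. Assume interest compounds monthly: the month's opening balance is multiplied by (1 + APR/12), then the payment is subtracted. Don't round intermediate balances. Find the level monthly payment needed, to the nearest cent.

Monthly rate r = 22.5%/12 = 1.875% = 0.01875.
Level-payment amortization: P = B₀·r / (1 − (1+r)^(−n)) = 9242.00·0.01875 / (1 − 1.01875^(−72)).
Denominator 1 − (1+r)^(−72) = 0.737498836.
P = 173.287 / 0.737498836 ≈ 234.97.

€234.97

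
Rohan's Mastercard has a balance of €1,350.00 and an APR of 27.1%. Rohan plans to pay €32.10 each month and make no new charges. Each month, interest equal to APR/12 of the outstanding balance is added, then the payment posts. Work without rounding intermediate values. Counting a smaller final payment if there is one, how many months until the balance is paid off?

Monthly rate r = 27.1%/12 = 2.25833% = 0.0225833.
Recurrence: B ← B·(1+r) − €32.10.
Month 1: interest €30.49; balance after payment €1,348.39.
Month 2: interest €30.45; balance after payment €1,346.74.
Closed form: n = −ln(1 − rB₀/P)/ln(1+r) = −ln(0.050234)/ln(1.02258) ≈ 133.936, so the balance reaches zero during payment 134.

134 months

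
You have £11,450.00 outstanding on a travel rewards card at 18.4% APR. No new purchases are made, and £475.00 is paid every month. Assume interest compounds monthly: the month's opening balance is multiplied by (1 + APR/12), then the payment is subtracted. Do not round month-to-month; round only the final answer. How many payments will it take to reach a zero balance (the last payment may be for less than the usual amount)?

31 months

Monthly rate r = 18.4%/12 = 1.53333% = 0.0153333.
Recurrence: B ← B·(1+r) − £475.00.
Month 1: interest £175.57; balance after payment £11,150.57.
Month 2: interest £170.98; balance after payment £10,846.54.
Closed form: n = −ln(1 − rB₀/P)/ln(1+r) = −ln(0.63039)/ln(1.01533) ≈ 30.323, so the balance reaches zero during payment 31.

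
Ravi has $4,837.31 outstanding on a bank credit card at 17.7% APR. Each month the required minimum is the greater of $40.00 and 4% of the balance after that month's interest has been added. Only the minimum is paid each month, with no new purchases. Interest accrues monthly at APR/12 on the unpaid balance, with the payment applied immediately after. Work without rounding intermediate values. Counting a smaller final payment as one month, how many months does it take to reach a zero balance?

92 months

Monthly rate r = 17.7%/12 = 1.475% = 0.01475.
While 4% of the post-interest balance exceeds $40.00, each month B ← (B·(1+r))·(1 − 0.04), i.e. B shrinks by the factor (1+r)·0.96 = 0.97416.
This holds for months 1–61. Entering month 62 the balance is $979.61; 4% of the post-interest balance is now below $40.00, so the flat $40.00 minimum applies from here.
From month 62 a fixed $40.00 at rate r clears $979.61 in 31 more payments. Total: 61 + 31 = 92 months.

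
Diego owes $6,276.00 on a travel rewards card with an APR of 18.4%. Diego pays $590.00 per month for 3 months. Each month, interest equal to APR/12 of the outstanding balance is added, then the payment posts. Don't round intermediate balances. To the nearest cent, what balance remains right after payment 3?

$4,771.87

Monthly rate r = 18.4%/12 = 1.53333% = 0.0153333.
Each month: B ← B·(1+r) − $590.00.
Month 1: interest $96.23; balance after payment $5,782.23.
Month 2: interest $88.66; balance after payment $5,280.89.
Month 3: interest $80.97; balance after payment $4,771.87.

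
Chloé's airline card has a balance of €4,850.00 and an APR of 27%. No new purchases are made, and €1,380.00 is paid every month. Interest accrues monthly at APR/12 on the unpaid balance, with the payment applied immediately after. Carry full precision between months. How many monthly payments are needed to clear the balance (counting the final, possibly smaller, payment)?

Monthly rate r = 27%/12 = 2.25% = 0.0225.
Recurrence: B ← B·(1+r) − €1,380.00.
Month 1: interest €109.12; balance after payment €3,579.12.
Month 2: interest €80.53; balance after payment €2,279.66.
Month 3: interest €51.29; balance after payment €950.95.
Month 4: interest €21.40; balance after payment €0.00.

4 months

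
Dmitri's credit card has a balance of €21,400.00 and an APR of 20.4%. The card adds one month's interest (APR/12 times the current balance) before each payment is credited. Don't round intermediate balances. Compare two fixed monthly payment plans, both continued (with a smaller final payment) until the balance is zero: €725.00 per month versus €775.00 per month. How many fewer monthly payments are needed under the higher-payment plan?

Monthly rate r = 20.4%/12 = 1.7% = 0.017.
At €725.00/mo: n = ⌈−ln(1 − rB₀/P)/ln(1+r)⌉ = 42 payments (last €242.12); total interest = total paid − €21,400.00 = €8,567.12.
At €775.00/mo: 38 payments (last €464.53); total interest €7,739.53.
Payments saved = 42 − 38 = 4.

4 fewer payments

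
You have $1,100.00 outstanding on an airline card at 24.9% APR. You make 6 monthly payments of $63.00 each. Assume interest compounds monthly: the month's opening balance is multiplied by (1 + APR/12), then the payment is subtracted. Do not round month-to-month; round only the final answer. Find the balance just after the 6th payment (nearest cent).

$846.09

Monthly rate r = 24.9%/12 = 2.075% = 0.02075.
Each month: B ← B·(1+r) − $63.00.
Month 1: interest $22.82; balance after payment $1,059.83.
Month 2: interest $21.99; balance after payment $1,018.82.
Month 3: interest $21.14; balance after payment $976.96.
Month 4: interest $20.27; balance after payment $934.23.
Month 5: interest $19.39; balance after payment $890.61.
Month 6: interest $18.48; balance after payment $846.09.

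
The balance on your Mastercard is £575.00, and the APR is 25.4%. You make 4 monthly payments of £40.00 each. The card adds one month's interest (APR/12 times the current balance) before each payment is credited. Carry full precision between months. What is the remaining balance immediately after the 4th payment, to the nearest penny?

Monthly rate r = 25.4%/12 = 2.11667% = 0.0211667.
Each month: B ← B·(1+r) − £40.00.
Month 1: interest £12.17; balance after payment £547.17.
Month 2: interest £11.58; balance after payment £518.75.
Month 3: interest £10.98; balance after payment £489.73.
Month 4: interest £10.37; balance after payment £460.10.

£460.10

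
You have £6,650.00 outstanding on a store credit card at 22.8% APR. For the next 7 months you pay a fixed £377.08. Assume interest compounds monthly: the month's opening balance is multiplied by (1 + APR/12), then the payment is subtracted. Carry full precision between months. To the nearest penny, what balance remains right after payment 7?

£4,791.62

Monthly rate r = 22.8%/12 = 1.9% = 0.019.
Each month: B ← B·(1+r) − £377.08.
Month 1: interest £126.35; balance after payment £6,399.27.
Month 2: interest £121.59; balance after payment £6,143.78.
Month 3: interest £116.73; balance after payment £5,883.43.
Month 4: interest £111.79; balance after payment £5,618.13.
Month 5: interest £106.74; balance after payment £5,347.80.
Month 6: interest £101.61; balance after payment £5,072.33.
Month 7: interest £96.37; balance after payment £4,791.62.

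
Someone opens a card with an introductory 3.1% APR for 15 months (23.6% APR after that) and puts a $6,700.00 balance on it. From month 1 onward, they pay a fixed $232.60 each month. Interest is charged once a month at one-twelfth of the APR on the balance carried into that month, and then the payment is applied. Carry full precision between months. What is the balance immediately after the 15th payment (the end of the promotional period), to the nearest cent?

$3,411.57

Promo months 1–15 at r₀ = 3.1%/12 = 0.00258333; months 16+ at r₁ = 23.6%/12 = 0.0196667.
After month 15: iterate B ← B·(1+r₀) − $232.60 for 15 months → $3,411.57.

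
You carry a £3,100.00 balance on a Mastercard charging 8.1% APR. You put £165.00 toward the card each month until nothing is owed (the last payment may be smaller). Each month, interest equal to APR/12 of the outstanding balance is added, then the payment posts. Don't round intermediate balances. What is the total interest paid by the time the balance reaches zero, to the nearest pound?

£226

Monthly rate r = 8.1%/12 = 0.675% = 0.00675.
Payoff takes n = ⌈−ln(1 − rB₀/P)/ln(1+r)⌉ = ⌈20.158⌉ = 21 payments; the last is £26.20.
Total paid = 20·£165.00 + £26.20 = £3,326.20.
Total interest = total paid − principal = £3,326.20 − £3,100.00 = £226.20.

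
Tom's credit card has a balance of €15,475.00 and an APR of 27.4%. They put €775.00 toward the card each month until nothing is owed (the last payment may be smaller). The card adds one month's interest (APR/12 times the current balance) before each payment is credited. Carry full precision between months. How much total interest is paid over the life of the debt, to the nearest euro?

€5,420

Monthly rate r = 27.4%/12 = 2.28333% = 0.0228333.
Payoff takes n = ⌈−ln(1 − rB₀/P)/ln(1+r)⌉ = ⌈26.961⌉ = 27 payments; the last is €744.80.
Total paid = 26·€775.00 + €744.80 = €20,894.80.
Total interest = total paid − principal = €20,894.80 − €15,475.00 = €5,419.80.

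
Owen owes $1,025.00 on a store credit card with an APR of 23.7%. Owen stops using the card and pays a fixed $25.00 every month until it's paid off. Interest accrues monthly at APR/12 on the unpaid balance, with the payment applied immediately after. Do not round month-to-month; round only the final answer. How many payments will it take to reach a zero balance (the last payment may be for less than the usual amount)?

Monthly rate r = 23.7%/12 = 1.975% = 0.01975.
Recurrence: B ← B·(1+r) − $25.00.
Month 1: interest $20.24; balance after payment $1,020.24.
Month 2: interest $20.15; balance after payment $1,015.39.
Closed form: n = −ln(1 − rB₀/P)/ln(1+r) = −ln(0.19025)/ln(1.01975) ≈ 84.848, so the balance reaches zero during payment 85.

85 payments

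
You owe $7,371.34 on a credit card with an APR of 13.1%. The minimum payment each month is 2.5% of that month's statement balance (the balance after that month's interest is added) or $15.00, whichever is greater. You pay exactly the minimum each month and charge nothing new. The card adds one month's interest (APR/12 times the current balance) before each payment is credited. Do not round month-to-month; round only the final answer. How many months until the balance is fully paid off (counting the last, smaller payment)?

227 months

Monthly rate r = 13.1%/12 = 1.09167% = 0.0109167.
While 2.5% of the post-interest balance exceeds $15.00, each month B ← (B·(1+r))·(1 − 0.025), i.e. B shrinks by the factor (1+r)·0.975 = 0.98564.
This holds for months 1–175. Entering month 176 the balance is $586.87; 2.5% of the post-interest balance is now below $15.00, so the flat $15.00 minimum applies from here.
From month 176 a fixed $15.00 at rate r clears $586.87 in 52 more payments. Total: 175 + 52 = 227 months.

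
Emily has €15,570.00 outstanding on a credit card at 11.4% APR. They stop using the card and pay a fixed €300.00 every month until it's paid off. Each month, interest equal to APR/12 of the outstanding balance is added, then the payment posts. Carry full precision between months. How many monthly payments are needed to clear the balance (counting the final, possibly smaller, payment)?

Monthly rate r = 11.4%/12 = 0.95% = 0.0095.
Recurrence: B ← B·(1+r) − €300.00.
Month 1: interest €147.91; balance after payment €15,417.92.
Month 2: interest €146.47; balance after payment €15,264.39.
Closed form: n = −ln(1 − rB₀/P)/ln(1+r) = −ln(0.50695)/ln(1.0095) ≈ 71.849, so the balance reaches zero during payment 72.

72 months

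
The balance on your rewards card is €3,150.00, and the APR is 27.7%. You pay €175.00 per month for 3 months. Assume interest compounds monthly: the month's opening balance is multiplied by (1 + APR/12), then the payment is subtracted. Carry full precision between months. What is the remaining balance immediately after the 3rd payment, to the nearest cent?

Monthly rate r = 27.7%/12 = 2.30833% = 0.0230833.
Each month: B ← B·(1+r) − €175.00.
Month 1: interest €72.71; balance after payment €3,047.71.
Month 2: interest €70.35; balance after payment €2,943.06.
Month 3: interest €67.94; balance after payment €2,836.00.

€2,836.00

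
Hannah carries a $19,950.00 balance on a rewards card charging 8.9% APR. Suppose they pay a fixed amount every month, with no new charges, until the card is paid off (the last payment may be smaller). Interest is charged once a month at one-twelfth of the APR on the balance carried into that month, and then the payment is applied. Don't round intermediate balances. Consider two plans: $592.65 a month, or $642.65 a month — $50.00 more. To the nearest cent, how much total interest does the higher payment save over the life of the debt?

Monthly rate r = 8.9%/12 = 0.741667% = 0.00741667.
At $592.65/mo: n = ⌈−ln(1 − rB₀/P)/ln(1+r)⌉ = 39 payments (last $516.67); total interest = total paid − $19,950.00 = $3,087.37.
At $642.65/mo: 36 payments (last $265.71); total interest $2,808.46.
Interest saved = $3,087.37 − $2,808.46 = $278.91.

$278.91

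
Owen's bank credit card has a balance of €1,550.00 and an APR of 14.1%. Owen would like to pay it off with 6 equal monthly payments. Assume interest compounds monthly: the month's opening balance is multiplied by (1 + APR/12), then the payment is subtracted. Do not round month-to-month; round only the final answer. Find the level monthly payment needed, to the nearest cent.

€269.06

Monthly rate r = 14.1%/12 = 1.175% = 0.01175.
Level-payment amortization: P = B₀·r / (1 − (1+r)^(−n)) = 1550.00·0.01175 / (1 − 1.01175^(−6)).
Denominator 1 − (1+r)^(−6) = 0.0676891862.
P = 18.2125 / 0.0676891862 ≈ 269.06.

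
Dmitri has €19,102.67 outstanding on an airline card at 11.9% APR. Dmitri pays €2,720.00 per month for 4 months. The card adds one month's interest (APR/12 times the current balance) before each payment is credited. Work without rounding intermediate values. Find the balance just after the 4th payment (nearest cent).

€8,828.84

Monthly rate r = 11.9%/12 = 0.991667% = 0.00991667.
Each month: B ← B·(1+r) − €2,720.00.
Month 1: interest €189.43; balance after payment €16,572.10.
Month 2: interest €164.34; balance after payment €14,016.44.
Month 3: interest €139.00; balance after payment €11,435.44.
Month 4: interest €113.40; balance after payment €8,828.84.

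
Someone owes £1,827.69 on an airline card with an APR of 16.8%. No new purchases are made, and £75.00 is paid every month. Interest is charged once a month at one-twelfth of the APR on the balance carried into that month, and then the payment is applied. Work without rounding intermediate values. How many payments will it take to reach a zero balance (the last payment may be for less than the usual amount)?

31 payments

Monthly rate r = 16.8%/12 = 1.4% = 0.014.
Recurrence: B ← B·(1+r) − £75.00.
Month 1: interest £25.59; balance after payment £1,778.28.
Month 2: interest £24.90; balance after payment £1,728.17.
Closed form: n = −ln(1 − rB₀/P)/ln(1+r) = −ln(0.65883)/ln(1.014) ≈ 30.014, so the balance reaches zero during payment 31.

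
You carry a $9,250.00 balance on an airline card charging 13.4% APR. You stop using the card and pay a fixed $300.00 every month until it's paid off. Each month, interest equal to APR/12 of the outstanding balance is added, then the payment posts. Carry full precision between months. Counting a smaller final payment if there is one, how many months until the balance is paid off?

39 months

Monthly rate r = 13.4%/12 = 1.11667% = 0.0111667.
Recurrence: B ← B·(1+r) − $300.00.
Month 1: interest $103.29; balance after payment $9,053.29.
Month 2: interest $101.10; balance after payment $8,854.39.
Closed form: n = −ln(1 − rB₀/P)/ln(1+r) = −ln(0.65569)/ln(1.01117) ≈ 38.007, so the balance reaches zero during payment 39.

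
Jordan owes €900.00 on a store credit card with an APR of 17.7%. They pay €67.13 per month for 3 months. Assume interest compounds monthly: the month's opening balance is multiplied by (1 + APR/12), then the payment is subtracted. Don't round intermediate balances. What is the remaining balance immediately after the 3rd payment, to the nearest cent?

Monthly rate r = 17.7%/12 = 1.475% = 0.01475.
Each month: B ← B·(1+r) − €67.13.
Month 1: interest €13.27; balance after payment €846.14.
Month 2: interest €12.48; balance after payment €791.50.
Month 3: interest €11.67; balance after payment €736.04.

€736.04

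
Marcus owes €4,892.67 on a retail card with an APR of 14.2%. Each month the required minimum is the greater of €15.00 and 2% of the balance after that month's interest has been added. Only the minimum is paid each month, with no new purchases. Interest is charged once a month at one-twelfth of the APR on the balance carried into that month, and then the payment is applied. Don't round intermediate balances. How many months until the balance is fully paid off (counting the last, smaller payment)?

299 months

Monthly rate r = 14.2%/12 = 1.18333% = 0.0118333.
While 2% of the post-interest balance exceeds €15.00, each month B ← (B·(1+r))·(1 − 0.02), i.e. B shrinks by the factor (1+r)·0.98 = 0.9916.
This holds for months 1–224. Entering month 225 the balance is €738.92; 2% of the post-interest balance is now below €15.00, so the flat €15.00 minimum applies from here.
From month 225 a fixed €15.00 at rate r clears €738.92 in 75 more payments. Total: 224 + 75 = 299 months.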